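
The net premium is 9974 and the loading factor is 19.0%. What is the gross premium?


Gross = net * (1 + loading)
= 9974 * (1 + 0.19)
= 9974 * 1.19
= 11869.06


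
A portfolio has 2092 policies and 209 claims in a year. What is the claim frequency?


frequency = claims / policies
= 209 / 2092
= 0.0999


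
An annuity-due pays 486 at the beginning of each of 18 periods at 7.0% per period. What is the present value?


PV_due = PMT * (1-(1+i)^(-n))/i * (1+i)
PV_immediate = 4888.7162
PV_due = 4888.7162 * 1.07
= 5230.9264


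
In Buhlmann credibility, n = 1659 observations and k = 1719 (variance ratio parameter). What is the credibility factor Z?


Z = n / (n + k)
= 1659 / (1659 + 1719)
= 1659 / 3378
= 0.4911


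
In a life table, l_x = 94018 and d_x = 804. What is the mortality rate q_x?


q_x = d_x / l_x
= 804 / 94018
= 0.0086


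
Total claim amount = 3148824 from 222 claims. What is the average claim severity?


severity = total / number
= 3148824 / 222
= 14183.8919


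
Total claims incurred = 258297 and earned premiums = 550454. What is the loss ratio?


Loss ratio = claims / premiums
= 258297 / 550454
= 0.4692


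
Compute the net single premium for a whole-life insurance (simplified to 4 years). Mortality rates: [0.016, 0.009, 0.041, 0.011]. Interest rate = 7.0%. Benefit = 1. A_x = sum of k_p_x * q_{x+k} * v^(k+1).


v = 0.934579
Year 0: k_p_x=1.0, q=0.016, term=0.014953
Year 1: k_p_x=0.984, q=0.009, term=0.007735
Year 2: k_p_x=0.975144, q=0.041, term=0.032636
Year 3: k_p_x=0.935163, q=0.011, term=0.007848
A_x = 0.0632


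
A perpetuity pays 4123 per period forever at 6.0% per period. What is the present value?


PV = PMT / i
= 4123 / 0.06
= 68716.6667


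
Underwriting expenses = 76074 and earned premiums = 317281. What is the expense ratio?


Expense ratio = expenses / premiums
= 76074 / 317281
= 0.2398


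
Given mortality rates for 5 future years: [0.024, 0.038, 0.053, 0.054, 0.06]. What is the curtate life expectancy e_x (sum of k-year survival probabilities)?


e_x = sum_{k=1}^{n} k_p_x
k_p_x values:
  1_p_x = 0.976
  2_p_x = 0.938912
  3_p_x = 0.88915
  4_p_x = 0.841136
  5_p_x = 0.790667
e_x = 4.4359


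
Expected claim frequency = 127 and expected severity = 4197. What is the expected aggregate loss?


E[S] = E[N] * E[X]
= 127 * 4197
= 533019


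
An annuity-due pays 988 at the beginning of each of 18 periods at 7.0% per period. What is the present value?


PV_due = PMT * (1-(1+i)^(-n))/i * (1+i)
PV_immediate = 9938.3779
PV_due = 9938.3779 * 1.07
= 10634.0643


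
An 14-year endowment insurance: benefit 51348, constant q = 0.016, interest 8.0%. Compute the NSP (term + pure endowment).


Term component = 6233.2777
Pure endowment = 14_p_x * v^14 * benefit = 0.797869 * 0.340461 * 51348 = 13948.3339
NSP = 20181.6115


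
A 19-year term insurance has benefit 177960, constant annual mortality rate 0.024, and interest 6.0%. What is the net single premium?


NSP = benefit * sum_{k=0}^{n-1} k_p_x * q * v^(k+1)
With constant q=0.024, v=0.943396
Sum = 0.226194
NSP = 177960 * 0.226194
= 40253.4344


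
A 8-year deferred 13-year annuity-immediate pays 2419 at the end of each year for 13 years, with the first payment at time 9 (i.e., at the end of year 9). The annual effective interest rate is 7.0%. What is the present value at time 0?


PV at time 8 of the 13-year annuity-immediate:
a_n = 2419 * (1-(1+0.07)^(-13))/0.07 = 20217.1572
Discount back 8 years to time 0:
PV = 20217.1572 * (1+0.07)^(-8)
= 20217.1572 * 0.582009
= 11766.5695


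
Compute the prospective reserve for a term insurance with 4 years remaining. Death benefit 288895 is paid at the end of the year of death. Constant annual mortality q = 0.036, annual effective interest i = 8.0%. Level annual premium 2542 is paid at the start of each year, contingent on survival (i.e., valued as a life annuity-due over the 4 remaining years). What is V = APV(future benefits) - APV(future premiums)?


v = 1/(1+i) = 0.925926
APV(future benefits) per unit = sum_{k=0}^{3} k_p_x * q * v^(k+1) = 0.113349
APV(future benefits) = 288895 * 0.113349 = 32745.8811
Life annuity-due factor ä_{x:4} = sum_{k=0}^{3} k_p_x * v^k = 3.400462
APV(future premiums) = 2542 * 3.400462 = 8643.9741
V = 32745.8811 - 8643.9741
= 24101.907


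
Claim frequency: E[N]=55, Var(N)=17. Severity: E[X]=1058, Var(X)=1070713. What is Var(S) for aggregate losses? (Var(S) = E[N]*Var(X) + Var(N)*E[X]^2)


Var(S) = E[N]*Var(X) + Var(N)*E[X]^2
= 55*1070713 + 17*1058^2
= 58889215 + 19029188
= 7.7918e+07


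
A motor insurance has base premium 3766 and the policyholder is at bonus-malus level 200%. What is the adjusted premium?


adjusted = base * BM_level / 100
= 3766 * 200 / 100
= 3766 * 2.0
= 7532.0


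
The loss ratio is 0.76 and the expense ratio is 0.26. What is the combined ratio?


Combined ratio = loss ratio + expense ratio
= 0.76 + 0.26
= 1.02


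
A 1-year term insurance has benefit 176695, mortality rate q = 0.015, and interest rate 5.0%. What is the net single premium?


NSP = benefit * q * v
v = 1/(1+i) = 0.952381
NSP = 176695 * 0.015 * 0.952381
= 2524.2143


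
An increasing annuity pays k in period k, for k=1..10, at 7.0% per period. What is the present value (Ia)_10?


(Ia)_n = sum_{k=1}^{n} k * v^k, v = 1/(1+i)
v = 0.934579
Sum computed term by term:
(Ia)_10 = 34.7391


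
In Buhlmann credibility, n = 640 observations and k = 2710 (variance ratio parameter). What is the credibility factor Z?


Z = n / (n + k)
= 640 / (640 + 2710)
= 640 / 3350
= 0.191


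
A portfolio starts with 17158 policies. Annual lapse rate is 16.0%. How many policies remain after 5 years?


remaining = initial * (1 - lapse)^years
= 17158 * (1 - 0.16)^5
= 17158 * 0.418212
= 7175.6805


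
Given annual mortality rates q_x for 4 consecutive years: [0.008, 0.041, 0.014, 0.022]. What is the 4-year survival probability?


p_k = 1 - q_k for each year
Survival = product of (1 - q_k)
= 0.992 * 0.959 * 0.986 * 0.978
= 0.9174


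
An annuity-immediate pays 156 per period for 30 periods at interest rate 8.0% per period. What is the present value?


PV = PMT * (1 - (1+i)^(-n)) / i
= 156 * (1 - (1+0.08)^(-30)) / 0.08
= 156 * (1 - 0.099377) / 0.08
= 156 * 11.257783
= 1756.2142


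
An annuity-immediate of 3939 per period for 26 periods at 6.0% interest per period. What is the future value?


FV = PMT * ((1+i)^n - 1) / i
= 3939 * ((1.06)^26 - 1) / 0.06
= 3939 * (4.549383 - 1) / 0.06
= 233016.9915


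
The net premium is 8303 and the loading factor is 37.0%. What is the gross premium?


Gross = net * (1 + loading)
= 8303 * (1 + 0.37)
= 8303 * 1.37
= 11375.11


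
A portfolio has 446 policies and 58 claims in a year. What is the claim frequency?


frequency = claims / policies
= 58 / 446
= 0.13


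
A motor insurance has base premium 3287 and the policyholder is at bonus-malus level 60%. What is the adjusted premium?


adjusted = base * BM_level / 100
= 3287 * 60 / 100
= 3287 * 0.6
= 1972.2


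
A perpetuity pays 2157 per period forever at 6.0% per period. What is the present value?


PV = PMT / i
= 2157 / 0.06
= 35950.0


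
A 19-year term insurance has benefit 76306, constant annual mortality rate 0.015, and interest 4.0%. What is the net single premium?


NSP = benefit * sum_{k=0}^{n-1} k_p_x * q * v^(k+1)
With constant q=0.015, v=0.961538
Sum = 0.175591
NSP = 76306 * 0.175591
= 13398.6116


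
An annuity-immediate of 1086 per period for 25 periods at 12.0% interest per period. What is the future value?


FV = PMT * ((1+i)^n - 1) / i
= 1086 * ((1.12)^25 - 1) / 0.12
= 1086 * (17.000064 - 1) / 0.12
= 144800.5829


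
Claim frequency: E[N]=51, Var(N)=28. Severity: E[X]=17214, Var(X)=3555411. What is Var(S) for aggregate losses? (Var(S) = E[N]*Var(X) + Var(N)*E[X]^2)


Var(S) = E[N]*Var(X) + Var(N)*E[X]^2
= 51*3555411 + 28*17214^2
= 181325961 + 8297010288
= 8.4783e+09


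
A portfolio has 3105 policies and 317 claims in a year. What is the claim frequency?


frequency = claims / policies
= 317 / 3105
= 0.1021


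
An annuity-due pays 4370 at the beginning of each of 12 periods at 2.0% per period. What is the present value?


PV_due = PMT * (1-(1+i)^(-n))/i * (1+i)
PV_immediate = 46214.2411
PV_due = 46214.2411 * 1.02
= 47138.526


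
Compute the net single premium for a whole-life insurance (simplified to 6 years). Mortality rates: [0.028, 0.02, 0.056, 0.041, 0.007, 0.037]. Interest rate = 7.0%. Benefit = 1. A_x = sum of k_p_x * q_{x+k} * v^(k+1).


v = 0.934579
Year 0: k_p_x=1.0, q=0.028, term=0.026168
Year 1: k_p_x=0.972, q=0.02, term=0.01698
Year 2: k_p_x=0.95256, q=0.056, term=0.043544
Year 3: k_p_x=0.899217, q=0.041, term=0.028126
Year 4: k_p_x=0.862349, q=0.007, term=0.004304
Year 5: k_p_x=0.856312, q=0.037, term=0.021112
A_x = 0.1402


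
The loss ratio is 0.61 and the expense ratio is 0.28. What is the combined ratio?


Combined ratio = loss ratio + expense ratio
= 0.61 + 0.28
= 0.89


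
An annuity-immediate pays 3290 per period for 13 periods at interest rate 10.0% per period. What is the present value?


PV = PMT * (1 - (1+i)^(-n)) / i
= 3290 * (1 - (1+0.1)^(-13)) / 0.1
= 3290 * (1 - 0.289664) / 0.1
= 3290 * 7.103356
= 23370.0419


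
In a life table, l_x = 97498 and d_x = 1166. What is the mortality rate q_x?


q_x = d_x / l_x
= 1166 / 97498
= 0.012


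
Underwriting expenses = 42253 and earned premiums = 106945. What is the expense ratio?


Expense ratio = expenses / premiums
= 42253 / 106945
= 0.3951


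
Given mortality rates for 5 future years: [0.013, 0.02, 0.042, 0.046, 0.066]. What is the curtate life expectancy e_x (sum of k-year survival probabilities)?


e_x = sum_{k=1}^{n} k_p_x
k_p_x values:
  1_p_x = 0.987
  2_p_x = 0.96726
  3_p_x = 0.926635
  4_p_x = 0.88401
  5_p_x = 0.825665
e_x = 4.5906


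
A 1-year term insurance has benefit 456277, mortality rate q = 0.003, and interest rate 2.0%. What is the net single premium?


NSP = benefit * q * v
v = 1/(1+i) = 0.980392
NSP = 456277 * 0.003 * 0.980392
= 1341.9912


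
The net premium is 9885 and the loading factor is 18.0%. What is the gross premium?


Gross = net * (1 + loading)
= 9885 * (1 + 0.18)
= 9885 * 1.18
= 11664.3


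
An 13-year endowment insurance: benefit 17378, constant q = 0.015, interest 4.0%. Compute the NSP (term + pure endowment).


Term component = 2400.8007
Pure endowment = 13_p_x * v^13 * benefit = 0.82162 * 0.600574 * 17378 = 8575.0642
NSP = 10975.8648


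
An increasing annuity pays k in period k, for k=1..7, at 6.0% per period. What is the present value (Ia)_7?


(Ia)_n = sum_{k=1}^{n} k * v^k, v = 1/(1+i)
v = 0.943396
Sum computed term by term:
(Ia)_7 = 21.0321


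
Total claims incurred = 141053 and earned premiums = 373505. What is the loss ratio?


Loss ratio = claims / premiums
= 141053 / 373505
= 0.3776


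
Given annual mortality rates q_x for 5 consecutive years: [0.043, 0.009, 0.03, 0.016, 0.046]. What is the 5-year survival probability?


p_k = 1 - q_k for each year
Survival = product of (1 - q_k)
= 0.957 * 0.991 * 0.97 * 0.984 * 0.954
= 0.8636


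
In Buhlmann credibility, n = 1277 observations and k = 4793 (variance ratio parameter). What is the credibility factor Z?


Z = n / (n + k)
= 1277 / (1277 + 4793)
= 1277 / 6070
= 0.2104


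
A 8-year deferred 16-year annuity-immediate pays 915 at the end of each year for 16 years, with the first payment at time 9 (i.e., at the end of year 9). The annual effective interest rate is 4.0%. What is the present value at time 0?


PV at time 8 of the 16-year annuity-immediate:
a_n = 915 * (1-(1+0.04)^(-16))/0.04 = 10661.8505
Discount back 8 years to time 0:
PV = 10661.8505 * (1+0.04)^(-8)
= 10661.8505 * 0.73069
= 7790.5097


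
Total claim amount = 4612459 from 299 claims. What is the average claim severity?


severity = total / number
= 4612459 / 299
= 15426.2843


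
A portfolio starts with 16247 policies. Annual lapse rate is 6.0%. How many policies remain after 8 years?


remaining = initial * (1 - lapse)^years
= 16247 * (1 - 0.06)^8
= 16247 * 0.609569
= 9903.6665


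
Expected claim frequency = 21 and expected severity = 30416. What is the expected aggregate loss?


E[S] = E[N] * E[X]
= 21 * 30416
= 638736


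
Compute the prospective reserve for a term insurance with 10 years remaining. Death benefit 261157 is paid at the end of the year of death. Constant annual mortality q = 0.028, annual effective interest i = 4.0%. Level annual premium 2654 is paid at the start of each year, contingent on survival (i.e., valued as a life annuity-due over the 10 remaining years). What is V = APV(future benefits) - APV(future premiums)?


v = 1/(1+i) = 0.961538
APV(future benefits) per unit = sum_{k=0}^{9} k_p_x * q * v^(k+1) = 0.202364
APV(future benefits) = 261157 * 0.202364 = 52848.7457
Life annuity-due factor ä_{x:10} = sum_{k=0}^{9} k_p_x * v^k = 7.516373
APV(future premiums) = 2654 * 7.516373 = 19948.4538
V = 52848.7457 - 19948.4538
= 32900.2919


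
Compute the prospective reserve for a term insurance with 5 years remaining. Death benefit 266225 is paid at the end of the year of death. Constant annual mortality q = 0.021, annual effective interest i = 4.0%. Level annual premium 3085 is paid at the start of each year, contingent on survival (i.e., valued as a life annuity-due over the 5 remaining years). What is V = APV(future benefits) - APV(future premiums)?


v = 1/(1+i) = 0.961538
APV(future benefits) per unit = sum_{k=0}^{4} k_p_x * q * v^(k+1) = 0.089793
APV(future benefits) = 266225 * 0.089793 = 23905.0111
Life annuity-due factor ä_{x:5} = sum_{k=0}^{4} k_p_x * v^k = 4.446867
APV(future premiums) = 3085 * 4.446867 = 13718.5853
V = 23905.0111 - 13718.5853
= 10186.4258


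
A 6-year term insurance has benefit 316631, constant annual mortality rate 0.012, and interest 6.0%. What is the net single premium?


NSP = benefit * sum_{k=0}^{n-1} k_p_x * q * v^(k+1)
With constant q=0.012, v=0.943396
Sum = 0.057383
NSP = 316631 * 0.057383
= 18169.2393


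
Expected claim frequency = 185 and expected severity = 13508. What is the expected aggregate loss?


E[S] = E[N] * E[X]
= 185 * 13508
= 2.4990e+06


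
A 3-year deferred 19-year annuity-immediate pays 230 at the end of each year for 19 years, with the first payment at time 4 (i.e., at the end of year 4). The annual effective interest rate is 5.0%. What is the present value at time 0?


PV at time 3 of the 19-year annuity-immediate:
a_n = 230 * (1-(1+0.05)^(-19))/0.05 = 2779.6238
Discount back 3 years to time 0:
PV = 2779.6238 * (1+0.05)^(-3)
= 2779.6238 * 0.863838
= 2401.1435


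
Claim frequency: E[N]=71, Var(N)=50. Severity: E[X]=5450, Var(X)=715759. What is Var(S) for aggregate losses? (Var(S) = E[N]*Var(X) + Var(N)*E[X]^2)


Var(S) = E[N]*Var(X) + Var(N)*E[X]^2
= 71*715759 + 50*5450^2
= 50818889 + 1485125000
= 1.5359e+09


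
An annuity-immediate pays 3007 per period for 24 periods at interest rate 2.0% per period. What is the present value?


PV = PMT * (1 - (1+i)^(-n)) / i
= 3007 * (1 - (1+0.02)^(-24)) / 0.02
= 3007 * (1 - 0.621721) / 0.02
= 3007 * 18.913926
= 56874.1743


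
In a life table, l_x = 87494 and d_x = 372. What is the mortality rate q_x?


q_x = d_x / l_x
= 372 / 87494
= 0.0043


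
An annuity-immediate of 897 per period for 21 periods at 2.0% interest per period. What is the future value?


FV = PMT * ((1+i)^n - 1) / i
= 897 * ((1.02)^21 - 1) / 0.02
= 897 * (1.515666 - 1) / 0.02
= 23127.6355


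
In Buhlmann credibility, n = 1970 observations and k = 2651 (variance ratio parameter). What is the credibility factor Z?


Z = n / (n + k)
= 1970 / (1970 + 2651)
= 1970 / 4621
= 0.4263


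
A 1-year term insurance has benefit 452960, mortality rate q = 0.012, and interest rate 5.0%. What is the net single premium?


NSP = benefit * q * v
v = 1/(1+i) = 0.952381
NSP = 452960 * 0.012 * 0.952381
= 5176.6857


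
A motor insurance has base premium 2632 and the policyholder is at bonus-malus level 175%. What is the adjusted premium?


adjusted = base * BM_level / 100
= 2632 * 175 / 100
= 2632 * 1.75
= 4606.0


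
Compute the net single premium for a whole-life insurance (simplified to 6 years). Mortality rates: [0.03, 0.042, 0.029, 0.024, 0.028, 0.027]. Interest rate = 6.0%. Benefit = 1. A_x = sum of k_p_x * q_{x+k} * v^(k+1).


v = 0.943396
Year 0: k_p_x=1.0, q=0.03, term=0.028302
Year 1: k_p_x=0.97, q=0.042, term=0.036258
Year 2: k_p_x=0.92926, q=0.029, term=0.022627
Year 3: k_p_x=0.902311, q=0.024, term=0.017153
Year 4: k_p_x=0.880656, q=0.028, term=0.018426
Year 5: k_p_x=0.855998, q=0.027, term=0.016293
A_x = 0.1391


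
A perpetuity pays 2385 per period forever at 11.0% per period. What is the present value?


PV = PMT / i
= 2385 / 0.11
= 21681.8182


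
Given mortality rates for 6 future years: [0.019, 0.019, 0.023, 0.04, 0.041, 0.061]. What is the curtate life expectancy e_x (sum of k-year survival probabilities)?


e_x = sum_{k=1}^{n} k_p_x
k_p_x values:
  1_p_x = 0.981
  2_p_x = 0.962361
  3_p_x = 0.940227
  4_p_x = 0.902618
  5_p_x = 0.86561
  6_p_x = 0.812808
e_x = 5.4646


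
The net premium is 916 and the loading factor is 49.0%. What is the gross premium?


Gross = net * (1 + loading)
= 916 * (1 + 0.49)
= 916 * 1.49
= 1364.84


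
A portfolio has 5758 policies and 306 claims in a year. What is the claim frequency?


frequency = claims / policies
= 306 / 5758
= 0.0531


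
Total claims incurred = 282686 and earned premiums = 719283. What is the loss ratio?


Loss ratio = claims / premiums
= 282686 / 719283
= 0.393


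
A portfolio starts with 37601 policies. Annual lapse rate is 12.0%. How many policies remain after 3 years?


remaining = initial * (1 - lapse)^years
= 37601 * (1 - 0.12)^3
= 37601 * 0.681472
= 25624.0287


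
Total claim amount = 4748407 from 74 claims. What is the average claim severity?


severity = total / number
= 4748407 / 74
= 64167.6622


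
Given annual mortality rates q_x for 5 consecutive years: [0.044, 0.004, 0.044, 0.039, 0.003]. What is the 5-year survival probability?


p_k = 1 - q_k for each year
Survival = product of (1 - q_k)
= 0.956 * 0.996 * 0.956 * 0.961 * 0.997
= 0.8722


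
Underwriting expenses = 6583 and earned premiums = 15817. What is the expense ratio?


Expense ratio = expenses / premiums
= 6583 / 15817
= 0.4162


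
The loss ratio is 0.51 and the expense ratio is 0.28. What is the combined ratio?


Combined ratio = loss ratio + expense ratio
= 0.51 + 0.28
= 0.79


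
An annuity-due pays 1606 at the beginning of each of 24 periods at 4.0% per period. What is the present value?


PV_due = PMT * (1-(1+i)^(-n))/i * (1+i)
PV_immediate = 24486.6228
PV_due = 24486.6228 * 1.04
= 25466.0877


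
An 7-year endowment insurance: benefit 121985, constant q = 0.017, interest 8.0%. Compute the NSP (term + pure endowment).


Term component = 10315.3294
Pure endowment = 7_p_x * v^7 * benefit = 0.8869 * 0.58349 * 121985 = 63126.9442
NSP = 73442.2736


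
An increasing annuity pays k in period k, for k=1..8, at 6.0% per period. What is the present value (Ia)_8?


(Ia)_n = sum_{k=1}^{n} k * v^k, v = 1/(1+i)
v = 0.943396
Sum computed term by term:
(Ia)_8 = 26.0514


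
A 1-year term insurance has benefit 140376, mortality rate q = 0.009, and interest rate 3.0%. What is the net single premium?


NSP = benefit * q * v
v = 1/(1+i) = 0.970874
NSP = 140376 * 0.009 * 0.970874
= 1226.5864


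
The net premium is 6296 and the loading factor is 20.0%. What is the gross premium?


Gross = net * (1 + loading)
= 6296 * (1 + 0.2)
= 6296 * 1.2
= 7555.2


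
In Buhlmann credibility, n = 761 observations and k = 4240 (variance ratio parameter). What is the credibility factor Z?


Z = n / (n + k)
= 761 / (761 + 4240)
= 761 / 5001
= 0.1522


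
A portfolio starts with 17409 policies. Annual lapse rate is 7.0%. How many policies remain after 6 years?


remaining = initial * (1 - lapse)^years
= 17409 * (1 - 0.07)^6
= 17409 * 0.64699
= 11263.4521


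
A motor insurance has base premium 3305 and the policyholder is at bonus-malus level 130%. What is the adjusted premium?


adjusted = base * BM_level / 100
= 3305 * 130 / 100
= 3305 * 1.3
= 4296.5


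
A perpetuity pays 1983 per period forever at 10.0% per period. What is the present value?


PV = PMT / i
= 1983 / 0.1
= 19830.0


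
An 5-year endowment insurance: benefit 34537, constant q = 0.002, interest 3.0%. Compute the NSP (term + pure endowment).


Term component = 315.1131
Pure endowment = 5_p_x * v^5 * benefit = 0.99004 * 0.862609 * 34537 = 29495.1897
NSP = 29810.3028


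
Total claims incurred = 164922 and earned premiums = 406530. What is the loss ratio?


Loss ratio = claims / premiums
= 164922 / 406530
= 0.4057


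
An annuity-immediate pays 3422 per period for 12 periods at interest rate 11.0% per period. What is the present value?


PV = PMT * (1 - (1+i)^(-n)) / i
= 3422 * (1 - (1+0.11)^(-12)) / 0.11
= 3422 * (1 - 0.285841) / 0.11
= 3422 * 6.492356
= 22216.8427


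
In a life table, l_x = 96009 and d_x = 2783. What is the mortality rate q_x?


q_x = d_x / l_x
= 2783 / 96009
= 0.029


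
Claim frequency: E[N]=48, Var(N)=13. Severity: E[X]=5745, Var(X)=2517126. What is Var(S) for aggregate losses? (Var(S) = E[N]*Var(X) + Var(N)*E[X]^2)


Var(S) = E[N]*Var(X) + Var(N)*E[X]^2
= 48*2517126 + 13*5745^2
= 120822048 + 429065325
= 5.4989e+08


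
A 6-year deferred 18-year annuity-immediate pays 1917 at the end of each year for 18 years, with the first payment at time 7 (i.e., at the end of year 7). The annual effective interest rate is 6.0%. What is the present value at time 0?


PV at time 6 of the 18-year annuity-immediate:
a_n = 1917 * (1-(1+0.06)^(-18))/0.06 = 20756.5159
Discount back 6 years to time 0:
PV = 20756.5159 * (1+0.06)^(-6)
= 20756.5159 * 0.704961
= 14632.5246


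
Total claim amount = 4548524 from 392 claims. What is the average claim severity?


severity = total / number
= 4548524 / 392
= 11603.3776


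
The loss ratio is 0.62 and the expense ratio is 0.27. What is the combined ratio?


Combined ratio = loss ratio + expense ratio
= 0.62 + 0.27
= 0.89


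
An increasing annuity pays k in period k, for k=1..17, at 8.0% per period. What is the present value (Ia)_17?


(Ia)_n = sum_{k=1}^{n} k * v^k, v = 1/(1+i)
v = 0.925926
Sum computed term by term:
(Ia)_17 = 65.71


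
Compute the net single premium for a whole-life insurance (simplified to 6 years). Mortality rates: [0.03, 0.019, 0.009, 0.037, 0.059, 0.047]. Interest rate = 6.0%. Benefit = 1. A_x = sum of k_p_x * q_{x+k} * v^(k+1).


v = 0.943396
Year 0: k_p_x=1.0, q=0.03, term=0.028302
Year 1: k_p_x=0.97, q=0.019, term=0.016403
Year 2: k_p_x=0.95157, q=0.009, term=0.007191
Year 3: k_p_x=0.943006, q=0.037, term=0.027637
Year 4: k_p_x=0.908115, q=0.059, term=0.040037
Year 5: k_p_x=0.854536, q=0.047, term=0.028313
A_x = 0.1479


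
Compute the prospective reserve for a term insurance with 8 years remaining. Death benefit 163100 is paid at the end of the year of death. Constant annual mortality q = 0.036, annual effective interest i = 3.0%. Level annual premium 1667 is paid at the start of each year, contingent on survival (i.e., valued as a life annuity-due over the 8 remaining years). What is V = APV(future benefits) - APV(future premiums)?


v = 1/(1+i) = 0.970874
APV(future benefits) per unit = sum_{k=0}^{7} k_p_x * q * v^(k+1) = 0.224327
APV(future benefits) = 163100 * 0.224327 = 36587.7965
Life annuity-due factor ä_{x:8} = sum_{k=0}^{7} k_p_x * v^k = 6.418256
APV(future premiums) = 1667 * 6.418256 = 10699.2323
V = 36587.7965 - 10699.2323
= 25888.5642


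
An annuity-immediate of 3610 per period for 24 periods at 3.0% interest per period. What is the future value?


FV = PMT * ((1+i)^n - 1) / i
= 3610 * ((1.03)^24 - 1) / 0.03
= 3610 * (2.032794 - 1) / 0.03
= 124279.5575


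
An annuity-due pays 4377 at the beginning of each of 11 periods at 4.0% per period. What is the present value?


PV_due = PMT * (1-(1+i)^(-n))/i * (1+i)
PV_immediate = 38344.6066
PV_due = 38344.6066 * 1.04
= 39878.3908


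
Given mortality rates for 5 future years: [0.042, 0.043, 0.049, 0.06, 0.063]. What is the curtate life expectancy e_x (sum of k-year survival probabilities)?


e_x = sum_{k=1}^{n} k_p_x
k_p_x values:
  1_p_x = 0.958
  2_p_x = 0.916806
  3_p_x = 0.871883
  4_p_x = 0.81957
  5_p_x = 0.767937
e_x = 4.3342


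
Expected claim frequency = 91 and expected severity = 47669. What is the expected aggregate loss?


E[S] = E[N] * E[X]
= 91 * 47669
= 4.3379e+06


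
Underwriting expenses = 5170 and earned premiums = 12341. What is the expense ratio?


Expense ratio = expenses / premiums
= 5170 / 12341
= 0.4189


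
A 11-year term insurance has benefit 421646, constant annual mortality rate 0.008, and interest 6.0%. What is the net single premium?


NSP = benefit * sum_{k=0}^{n-1} k_p_x * q * v^(k+1)
With constant q=0.008, v=0.943396
Sum = 0.060913
NSP = 421646 * 0.060913
= 25683.6625


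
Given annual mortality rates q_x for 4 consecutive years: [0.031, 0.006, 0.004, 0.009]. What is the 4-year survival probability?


p_k = 1 - q_k for each year
Survival = product of (1 - q_k)
= 0.969 * 0.994 * 0.996 * 0.991
= 0.9507


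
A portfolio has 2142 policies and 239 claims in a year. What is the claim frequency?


frequency = claims / policies
= 239 / 2142
= 0.1116


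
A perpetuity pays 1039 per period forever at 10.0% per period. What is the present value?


PV = PMT / i
= 1039 / 0.1
= 10390.0


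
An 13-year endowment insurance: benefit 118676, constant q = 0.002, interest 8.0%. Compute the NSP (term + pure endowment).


Term component = 1857.564
Pure endowment = 13_p_x * v^13 * benefit = 0.97431 * 0.367698 * 118676 = 42515.8744
NSP = 44373.4384


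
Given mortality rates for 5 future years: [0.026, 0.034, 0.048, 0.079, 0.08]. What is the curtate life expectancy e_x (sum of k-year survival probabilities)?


e_x = sum_{k=1}^{n} k_p_x
k_p_x values:
  1_p_x = 0.974
  2_p_x = 0.940884
  3_p_x = 0.895722
  4_p_x = 0.82496
  5_p_x = 0.758963
e_x = 4.3945


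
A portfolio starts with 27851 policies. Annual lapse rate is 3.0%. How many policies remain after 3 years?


remaining = initial * (1 - lapse)^years
= 27851 * (1 - 0.03)^3
= 27851 * 0.912673
= 25418.8557


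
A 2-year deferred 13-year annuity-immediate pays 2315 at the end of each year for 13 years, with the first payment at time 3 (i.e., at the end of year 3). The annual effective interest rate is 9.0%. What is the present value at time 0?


PV at time 2 of the 13-year annuity-immediate:
a_n = 2315 * (1-(1+0.09)^(-13))/0.09 = 17332.1826
Discount back 2 years to time 0:
PV = 17332.1826 * (1+0.09)^(-2)
= 17332.1826 * 0.84168
= 14588.1513


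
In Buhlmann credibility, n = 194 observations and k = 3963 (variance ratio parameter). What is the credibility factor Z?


Z = n / (n + k)
= 194 / (194 + 3963)
= 194 / 4157
= 0.0467


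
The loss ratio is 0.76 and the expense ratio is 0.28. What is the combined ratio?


Combined ratio = loss ratio + expense ratio
= 0.76 + 0.28
= 1.04


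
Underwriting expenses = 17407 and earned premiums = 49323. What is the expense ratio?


Expense ratio = expenses / premiums
= 17407 / 49323
= 0.3529


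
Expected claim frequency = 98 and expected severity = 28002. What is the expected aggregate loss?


E[S] = E[N] * E[X]
= 98 * 28002
= 2.7442e+06


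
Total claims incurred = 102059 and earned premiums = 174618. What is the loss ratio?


Loss ratio = claims / premiums
= 102059 / 174618
= 0.5845


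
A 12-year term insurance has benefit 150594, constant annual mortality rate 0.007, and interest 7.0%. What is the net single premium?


NSP = benefit * sum_{k=0}^{n-1} k_p_x * q * v^(k+1)
With constant q=0.007, v=0.934579
Sum = 0.053807
NSP = 150594 * 0.053807
= 8103.0811


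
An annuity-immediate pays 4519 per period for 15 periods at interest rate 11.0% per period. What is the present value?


PV = PMT * (1 - (1+i)^(-n)) / i
= 4519 * (1 - (1+0.11)^(-15)) / 0.11
= 4519 * (1 - 0.209004) / 0.11
= 4519 * 7.19087
= 32495.5396


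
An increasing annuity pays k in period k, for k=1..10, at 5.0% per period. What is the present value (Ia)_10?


(Ia)_n = sum_{k=1}^{n} k * v^k, v = 1/(1+i)
v = 0.952381
Sum computed term by term:
(Ia)_10 = 39.3738


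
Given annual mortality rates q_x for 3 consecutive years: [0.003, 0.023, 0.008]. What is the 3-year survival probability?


p_k = 1 - q_k for each year
Survival = product of (1 - q_k)
= 0.997 * 0.977 * 0.992
= 0.9663


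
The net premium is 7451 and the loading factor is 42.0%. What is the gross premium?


Gross = net * (1 + loading)
= 7451 * (1 + 0.42)
= 7451 * 1.42
= 10580.42


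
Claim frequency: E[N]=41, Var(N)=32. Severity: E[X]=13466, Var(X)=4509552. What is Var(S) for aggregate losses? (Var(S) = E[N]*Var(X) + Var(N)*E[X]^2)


Var(S) = E[N]*Var(X) + Var(N)*E[X]^2
= 41*4509552 + 32*13466^2
= 184891632 + 5802660992
= 5.9876e+09


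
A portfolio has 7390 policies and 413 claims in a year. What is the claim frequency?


frequency = claims / policies
= 413 / 7390
= 0.0559


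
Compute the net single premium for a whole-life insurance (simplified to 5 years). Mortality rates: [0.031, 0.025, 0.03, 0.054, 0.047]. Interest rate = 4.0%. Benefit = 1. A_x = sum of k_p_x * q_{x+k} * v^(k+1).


v = 0.961538
Year 0: k_p_x=1.0, q=0.031, term=0.029808
Year 1: k_p_x=0.969, q=0.025, term=0.022397
Year 2: k_p_x=0.944775, q=0.03, term=0.025197
Year 3: k_p_x=0.916432, q=0.054, term=0.042302
Year 4: k_p_x=0.866944, q=0.047, term=0.033491
A_x = 0.1532


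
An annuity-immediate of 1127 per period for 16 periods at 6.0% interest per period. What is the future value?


FV = PMT * ((1+i)^n - 1) / i
= 1127 * ((1.06)^16 - 1) / 0.06
= 1127 * (2.540352 - 1) / 0.06
= 28932.9391


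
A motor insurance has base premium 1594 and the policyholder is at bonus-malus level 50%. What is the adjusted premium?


adjusted = base * BM_level / 100
= 1594 * 50 / 100
= 1594 * 0.5
= 797.0


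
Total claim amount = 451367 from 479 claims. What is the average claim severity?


severity = total / number
= 451367 / 479
= 942.3111


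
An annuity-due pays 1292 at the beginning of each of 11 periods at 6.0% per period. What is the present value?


PV_due = PMT * (1-(1+i)^(-n))/i * (1+i)
PV_immediate = 10189.842
PV_due = 10189.842 * 1.06
= 10801.2325


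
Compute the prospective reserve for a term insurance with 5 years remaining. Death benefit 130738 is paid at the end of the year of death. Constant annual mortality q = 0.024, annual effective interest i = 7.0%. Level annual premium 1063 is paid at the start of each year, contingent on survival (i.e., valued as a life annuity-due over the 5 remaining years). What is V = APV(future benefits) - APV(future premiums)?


v = 1/(1+i) = 0.934579
APV(future benefits) per unit = sum_{k=0}^{4} k_p_x * q * v^(k+1) = 0.094101
APV(future benefits) = 130738 * 0.094101 = 12302.5932
Life annuity-due factor ä_{x:5} = sum_{k=0}^{4} k_p_x * v^k = 4.195342
APV(future premiums) = 1063 * 4.195342 = 4459.6485
V = 12302.5932 - 4459.6485
= 7842.9447


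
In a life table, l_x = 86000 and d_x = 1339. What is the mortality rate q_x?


q_x = d_x / l_x
= 1339 / 86000
= 0.0156


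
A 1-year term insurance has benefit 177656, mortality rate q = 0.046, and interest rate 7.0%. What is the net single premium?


NSP = benefit * q * v
v = 1/(1+i) = 0.934579
NSP = 177656 * 0.046 * 0.934579
= 7637.5477


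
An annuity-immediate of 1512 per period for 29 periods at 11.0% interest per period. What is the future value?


FV = PMT * ((1+i)^n - 1) / i
= 1512 * ((1.11)^29 - 1) / 0.11
= 1512 * (20.623691 - 1) / 0.11
= 269736.5472


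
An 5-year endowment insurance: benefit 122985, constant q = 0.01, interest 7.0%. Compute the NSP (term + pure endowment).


Term component = 4949.4889
Pure endowment = 5_p_x * v^5 * benefit = 0.95099 * 0.712986 * 122985 = 83389.0891
NSP = 88338.578


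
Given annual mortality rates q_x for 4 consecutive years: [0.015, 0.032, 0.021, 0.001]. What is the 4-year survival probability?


p_k = 1 - q_k for each year
Survival = product of (1 - q_k)
= 0.985 * 0.968 * 0.979 * 0.999
= 0.9325


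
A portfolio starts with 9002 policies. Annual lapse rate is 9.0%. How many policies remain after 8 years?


remaining = initial * (1 - lapse)^years
= 9002 * (1 - 0.09)^8
= 9002 * 0.470253
= 4233.2133


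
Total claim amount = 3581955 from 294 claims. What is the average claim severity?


severity = total / number
= 3581955 / 294
= 12183.5204


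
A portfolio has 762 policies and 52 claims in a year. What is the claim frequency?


frequency = claims / policies
= 52 / 762
= 0.0682


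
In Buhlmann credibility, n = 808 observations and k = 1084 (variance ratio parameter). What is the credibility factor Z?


Z = n / (n + k)
= 808 / (808 + 1084)
= 808 / 1892
= 0.4271


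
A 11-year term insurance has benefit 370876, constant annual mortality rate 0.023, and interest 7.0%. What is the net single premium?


NSP = benefit * sum_{k=0}^{n-1} k_p_x * q * v^(k+1)
With constant q=0.023, v=0.934579
Sum = 0.156349
NSP = 370876 * 0.156349
= 57986.1243


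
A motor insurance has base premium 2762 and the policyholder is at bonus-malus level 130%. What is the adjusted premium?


adjusted = base * BM_level / 100
= 2762 * 130 / 100
= 2762 * 1.3
= 3590.6


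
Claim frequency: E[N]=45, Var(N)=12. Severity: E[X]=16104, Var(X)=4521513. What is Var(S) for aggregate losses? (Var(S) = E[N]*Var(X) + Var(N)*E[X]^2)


Var(S) = E[N]*Var(X) + Var(N)*E[X]^2
= 45*4521513 + 12*16104^2
= 203468085 + 3112065792
= 3.3155e+09


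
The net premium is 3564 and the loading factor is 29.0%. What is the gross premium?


Gross = net * (1 + loading)
= 3564 * (1 + 0.29)
= 3564 * 1.29
= 4597.56


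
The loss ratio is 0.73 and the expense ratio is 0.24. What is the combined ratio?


Combined ratio = loss ratio + expense ratio
= 0.73 + 0.24
= 0.97


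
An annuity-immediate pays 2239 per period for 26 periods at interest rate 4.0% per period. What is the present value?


PV = PMT * (1 - (1+i)^(-n)) / i
= 2239 * (1 - (1+0.04)^(-26)) / 0.04
= 2239 * (1 - 0.360689) / 0.04
= 2239 * 15.982769
= 35785.4202


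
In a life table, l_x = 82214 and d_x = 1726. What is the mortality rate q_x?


q_x = d_x / l_x
= 1726 / 82214
= 0.021


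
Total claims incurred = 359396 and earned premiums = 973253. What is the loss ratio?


Loss ratio = claims / premiums
= 359396 / 973253
= 0.3693


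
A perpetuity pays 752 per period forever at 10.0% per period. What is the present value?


PV = PMT / i
= 752 / 0.1
= 7520.0


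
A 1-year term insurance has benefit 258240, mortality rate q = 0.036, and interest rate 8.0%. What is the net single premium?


NSP = benefit * q * v
v = 1/(1+i) = 0.925926
NSP = 258240 * 0.036 * 0.925926
= 8608.0


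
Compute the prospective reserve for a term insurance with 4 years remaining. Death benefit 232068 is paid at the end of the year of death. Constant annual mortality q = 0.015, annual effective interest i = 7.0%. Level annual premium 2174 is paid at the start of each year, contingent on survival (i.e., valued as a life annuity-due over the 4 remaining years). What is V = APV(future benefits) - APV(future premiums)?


v = 1/(1+i) = 0.934579
APV(future benefits) per unit = sum_{k=0}^{3} k_p_x * q * v^(k+1) = 0.04974
APV(future benefits) = 232068 * 0.04974 = 11543.0153
Life annuity-due factor ä_{x:4} = sum_{k=0}^{3} k_p_x * v^k = 3.548106
APV(future premiums) = 2174 * 3.548106 = 7713.5815
V = 11543.0153 - 7713.5815
= 3829.4339


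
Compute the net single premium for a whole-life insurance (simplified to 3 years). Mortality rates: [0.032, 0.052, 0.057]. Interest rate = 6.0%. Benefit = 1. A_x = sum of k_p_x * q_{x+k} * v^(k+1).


v = 0.943396
Year 0: k_p_x=1.0, q=0.032, term=0.030189
Year 1: k_p_x=0.968, q=0.052, term=0.044799
Year 2: k_p_x=0.917664, q=0.057, term=0.043918
A_x = 0.1189


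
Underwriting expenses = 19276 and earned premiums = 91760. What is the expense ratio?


Expense ratio = expenses / premiums
= 19276 / 91760
= 0.2101


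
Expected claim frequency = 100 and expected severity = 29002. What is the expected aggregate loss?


E[S] = E[N] * E[X]
= 100 * 29002
= 2.9002e+06


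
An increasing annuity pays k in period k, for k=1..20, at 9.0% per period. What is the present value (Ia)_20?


(Ia)_n = sum_{k=1}^{n} k * v^k, v = 1/(1+i)
v = 0.917431
Sum computed term by term:
(Ia)_20 = 70.9055


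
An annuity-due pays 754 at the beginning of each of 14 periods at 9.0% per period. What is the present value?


PV_due = PMT * (1-(1+i)^(-n))/i * (1+i)
PV_immediate = 5870.7574
PV_due = 5870.7574 * 1.09
= 6399.1256


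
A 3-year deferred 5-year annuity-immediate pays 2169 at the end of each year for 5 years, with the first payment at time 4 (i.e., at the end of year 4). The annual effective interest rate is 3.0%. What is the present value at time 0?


PV at time 3 of the 5-year annuity-immediate:
a_n = 2169 * (1-(1+0.03)^(-5))/0.03 = 9933.3849
Discount back 3 years to time 0:
PV = 9933.3849 * (1+0.03)^(-3)
= 9933.3849 * 0.915142
= 9090.4543


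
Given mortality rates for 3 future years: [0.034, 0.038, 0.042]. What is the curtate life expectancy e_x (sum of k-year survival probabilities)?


e_x = sum_{k=1}^{n} k_p_x
k_p_x values:
  1_p_x = 0.966
  2_p_x = 0.929292
  3_p_x = 0.890262
e_x = 2.7856


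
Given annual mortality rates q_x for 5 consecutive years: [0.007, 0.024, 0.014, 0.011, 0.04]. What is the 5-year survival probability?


p_k = 1 - q_k for each year
Survival = product of (1 - q_k)
= 0.993 * 0.976 * 0.986 * 0.989 * 0.96
= 0.9073


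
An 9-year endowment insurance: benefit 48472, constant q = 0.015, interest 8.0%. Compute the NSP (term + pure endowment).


Term component = 4311.7474
Pure endowment = 9_p_x * v^9 * benefit = 0.872823 * 0.500249 * 48472 = 21164.2662
NSP = 25476.0136


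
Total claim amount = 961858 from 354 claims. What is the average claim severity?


severity = total / number
= 961858 / 354
= 2717.113


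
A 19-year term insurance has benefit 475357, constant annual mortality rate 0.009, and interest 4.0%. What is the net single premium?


NSP = benefit * sum_{k=0}^{n-1} k_p_x * q * v^(k+1)
With constant q=0.009, v=0.961538
Sum = 0.110254
NSP = 475357 * 0.110254
= 52409.9161


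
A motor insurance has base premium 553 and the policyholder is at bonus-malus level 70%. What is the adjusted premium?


adjusted = base * BM_level / 100
= 553 * 70 / 100
= 553 * 0.7
= 387.1


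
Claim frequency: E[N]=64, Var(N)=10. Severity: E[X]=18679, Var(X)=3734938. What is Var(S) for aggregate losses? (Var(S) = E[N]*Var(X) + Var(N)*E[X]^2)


Var(S) = E[N]*Var(X) + Var(N)*E[X]^2
= 64*3734938 + 10*18679^2
= 239036032 + 3489050410
= 3.7281e+09


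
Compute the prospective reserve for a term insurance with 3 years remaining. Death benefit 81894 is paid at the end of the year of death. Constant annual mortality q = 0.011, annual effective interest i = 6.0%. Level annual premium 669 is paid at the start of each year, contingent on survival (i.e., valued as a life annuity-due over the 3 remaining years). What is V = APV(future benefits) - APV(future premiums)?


v = 1/(1+i) = 0.943396
APV(future benefits) per unit = sum_{k=0}^{2} k_p_x * q * v^(k+1) = 0.029093
APV(future benefits) = 81894 * 0.029093 = 2382.5726
Life annuity-due factor ä_{x:3} = sum_{k=0}^{2} k_p_x * v^k = 2.803543
APV(future premiums) = 669 * 2.803543 = 1875.5703
V = 2382.5726 - 1875.5703
= 507.0023
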